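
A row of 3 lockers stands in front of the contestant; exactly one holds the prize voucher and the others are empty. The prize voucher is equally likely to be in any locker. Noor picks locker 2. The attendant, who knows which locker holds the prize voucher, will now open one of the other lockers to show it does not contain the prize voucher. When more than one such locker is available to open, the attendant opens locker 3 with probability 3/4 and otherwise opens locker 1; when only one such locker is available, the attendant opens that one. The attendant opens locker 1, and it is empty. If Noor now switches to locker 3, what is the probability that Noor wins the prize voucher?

4/5

Condition on the true location of the prize voucher.
If it is in locker 1 (prior 1/3): the attendant opened locker 1, so this case is ruled out; weight (1/3)·0 = 0.
If it is in locker 2 (prior 1/3): locker 3 is available but not opened, probability 1/4; weight (1/3)·(1/4) = 1/12.
If it is in locker 3 (prior 1/3): only locker 1 is available, probability 1; weight (1/3)·1 = 1/3.
The weights sum to 5/12.
So P(the prize voucher in locker 3 | the attendant opened locker 1) = (1/3) / (5/12) = 4/5.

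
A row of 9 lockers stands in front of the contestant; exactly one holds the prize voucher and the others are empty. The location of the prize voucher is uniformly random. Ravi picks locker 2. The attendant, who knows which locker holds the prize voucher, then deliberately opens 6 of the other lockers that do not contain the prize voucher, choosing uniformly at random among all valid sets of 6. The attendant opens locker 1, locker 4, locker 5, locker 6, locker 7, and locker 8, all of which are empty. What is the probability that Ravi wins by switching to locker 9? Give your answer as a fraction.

Condition on the true location of the prize voucher.
If it is in any of lockers 1, 4, 5, 6, 7, and 8 (prior 1/9 each): that locker was opened and seen not to hold the prize — ruled out; weight (1/9)·0 = 0 each.
If it is in locker 2 (prior 1/9): the attendant has 28 equally likely choices, so probability 1/28; weight (1/9)·(1/28) = 1/252.
If it is in either of lockers 3 and 9 (prior 1/9 each): the attendant has 7 equally likely choices, so probability 1/7; weight (1/9)·(1/7) = 1/63 each.
The weights sum to 1/28.
So P(the prize voucher in locker 9 | the attendant opened locker 1, locker 4, locker 5, locker 6, locker 7, and locker 8) = (1/63) / (1/28) = 4/9.

4/9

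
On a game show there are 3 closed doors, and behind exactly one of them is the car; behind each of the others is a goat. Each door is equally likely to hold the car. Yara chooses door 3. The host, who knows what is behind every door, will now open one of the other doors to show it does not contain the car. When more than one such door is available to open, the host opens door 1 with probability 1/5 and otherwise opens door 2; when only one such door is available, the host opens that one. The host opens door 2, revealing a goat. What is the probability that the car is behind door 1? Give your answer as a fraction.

5/9

Consider each possible location of the car in turn.
If it is behind door 1 (prior 1/3): only door 2 is available, probability 1; weight (1/3)·1 = 1/3.
If it is behind door 2 (prior 1/3): the host opened door 2, so this case is ruled out; weight (1/3)·0 = 0.
If it is behind door 3 (prior 1/3): door 1 is available but not opened, probability 4/5; weight (1/3)·(4/5) = 4/15.
The weights sum to 3/5.
So P(the car behind door 1 | the host opened door 2) = (1/3) / (3/5) = 5/9.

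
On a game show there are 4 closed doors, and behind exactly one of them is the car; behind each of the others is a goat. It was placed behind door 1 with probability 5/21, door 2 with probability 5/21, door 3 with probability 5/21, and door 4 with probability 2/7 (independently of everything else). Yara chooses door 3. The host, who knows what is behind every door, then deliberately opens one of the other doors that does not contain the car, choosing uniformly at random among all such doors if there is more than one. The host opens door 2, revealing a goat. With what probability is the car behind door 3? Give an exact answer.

10/43

Condition on the true location of the car.
If it is behind door 1 (prior 5/21): the host has 2 equally likely choices, so probability 1/2; weight (5/21)·(1/2) = 5/42.
If it is behind door 2 (prior 5/21): the host opened door 2, so this case is ruled out; weight (5/21)·0 = 0.
If it is behind door 3 (prior 5/21): the host has 3 equally likely choices, so probability 1/3; weight (5/21)·(1/3) = 5/63.
If it is behind door 4 (prior 2/7): the host has 2 equally likely choices, so probability 1/2; weight (2/7)·(1/2) = 1/7.
The weights sum to 43/126.
So P(the car behind door 3 | the host opened door 2) = (5/63) / (43/126) = 10/43.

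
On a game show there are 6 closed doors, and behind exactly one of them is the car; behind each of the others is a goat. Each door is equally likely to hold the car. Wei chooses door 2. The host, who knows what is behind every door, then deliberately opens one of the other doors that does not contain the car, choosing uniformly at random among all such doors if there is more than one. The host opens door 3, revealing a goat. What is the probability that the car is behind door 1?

Apply Bayes' rule, conditioning on where the car actually is.
If it is behind any of doors 1, 4, 5, and 6 (prior 1/6 each): the host has 4 equally likely choices, so probability 1/4; weight (1/6)·(1/4) = 1/24 each.
If it is behind door 2 (prior 1/6): the host has 5 equally likely choices, so probability 1/5; weight (1/6)·(1/5) = 1/30.
If it is behind door 3 (prior 1/6): the host opened door 3, so this case is ruled out; weight (1/6)·0 = 0.
The weights sum to 1/5.
So P(the car behind door 1 | the host opened door 3) = (1/24) / (1/5) = 5/24.

5/24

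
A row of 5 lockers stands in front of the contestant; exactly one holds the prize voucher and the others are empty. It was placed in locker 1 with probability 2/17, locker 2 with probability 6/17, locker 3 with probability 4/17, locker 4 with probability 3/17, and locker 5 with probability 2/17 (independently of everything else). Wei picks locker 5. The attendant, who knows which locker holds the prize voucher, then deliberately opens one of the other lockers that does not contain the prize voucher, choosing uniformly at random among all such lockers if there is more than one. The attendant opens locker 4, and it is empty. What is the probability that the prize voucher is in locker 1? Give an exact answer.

4/27

Condition on the true location of the prize voucher.
If it is in locker 1 (prior 2/17): the attendant has 3 equally likely choices, so probability 1/3; weight (2/17)·(1/3) = 2/51.
If it is in locker 2 (prior 6/17): the attendant has 3 equally likely choices, so probability 1/3; weight (6/17)·(1/3) = 2/17.
If it is in locker 3 (prior 4/17): the attendant has 3 equally likely choices, so probability 1/3; weight (4/17)·(1/3) = 4/51.
If it is in locker 4 (prior 3/17): the attendant opened locker 4, so this case is ruled out; weight (3/17)·0 = 0.
If it is in locker 5 (prior 2/17): the attendant has 4 equally likely choices, so probability 1/4; weight (2/17)·(1/4) = 1/34.
The weights sum to 9/34.
So P(the prize voucher in locker 1 | the attendant opened locker 4) = (2/51) / (9/34) = 4/27.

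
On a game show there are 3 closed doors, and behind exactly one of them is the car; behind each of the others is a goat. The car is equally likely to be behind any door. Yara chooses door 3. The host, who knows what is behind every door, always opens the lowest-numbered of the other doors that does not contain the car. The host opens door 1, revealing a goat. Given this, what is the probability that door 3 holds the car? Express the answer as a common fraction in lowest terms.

Condition on the true location of the car.
If it is behind door 1 (prior 1/3): the host opened door 1, so this case is ruled out; weight (1/3)·0 = 0.
If it is behind either of doors 2 and 3 (prior 1/3 each): door 1 is the lowest-numbered option available, probability 1; weight (1/3)·1 = 1/3 each.
The weights sum to 2/3.
So P(the car behind door 3 | the host opened door 1) = (1/3) / (2/3) = 1/2.

1/2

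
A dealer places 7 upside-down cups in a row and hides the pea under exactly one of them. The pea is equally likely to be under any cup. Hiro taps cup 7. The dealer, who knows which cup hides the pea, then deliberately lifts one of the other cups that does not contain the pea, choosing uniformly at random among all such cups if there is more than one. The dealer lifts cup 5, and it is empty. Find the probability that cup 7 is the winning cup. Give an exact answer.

1/7

Consider each possible location of the pea in turn.
If it is under any of cups 1, 2, 3, 4, and 6 (prior 1/7 each): the dealer has 5 equally likely choices, so probability 1/5; weight (1/7)·(1/5) = 1/35 each.
If it is under cup 5 (prior 1/7): the dealer opened cup 5, so this case is ruled out; weight (1/7)·0 = 0.
If it is under cup 7 (prior 1/7): the dealer has 6 equally likely choices, so probability 1/6; weight (1/7)·(1/6) = 1/42.
The weights sum to 1/6.
So P(the pea under cup 7 | the dealer opened cup 5) = (1/42) / (1/6) = 1/7.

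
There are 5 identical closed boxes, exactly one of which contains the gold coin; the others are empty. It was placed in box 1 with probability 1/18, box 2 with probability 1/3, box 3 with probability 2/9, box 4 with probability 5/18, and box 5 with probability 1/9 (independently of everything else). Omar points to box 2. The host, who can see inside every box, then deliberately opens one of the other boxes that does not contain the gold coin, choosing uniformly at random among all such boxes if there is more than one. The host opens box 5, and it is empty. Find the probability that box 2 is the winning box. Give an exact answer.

9/29

Condition on the true location of the gold coin.
If it is in box 1 (prior 1/18): the host has 3 equally likely choices, so probability 1/3; weight (1/18)·(1/3) = 1/54.
If it is in box 2 (prior 1/3): the host has 4 equally likely choices, so probability 1/4; weight (1/3)·(1/4) = 1/12.
If it is in box 3 (prior 2/9): the host has 3 equally likely choices, so probability 1/3; weight (2/9)·(1/3) = 2/27.
If it is in box 4 (prior 5/18): the host has 3 equally likely choices, so probability 1/3; weight (5/18)·(1/3) = 5/54.
If it is in box 5 (prior 1/9): the host opened box 5, so this case is ruled out; weight (1/9)·0 = 0.
The weights sum to 29/108.
So P(the gold coin in box 2 | the host opened box 5) = (1/12) / (29/108) = 9/29.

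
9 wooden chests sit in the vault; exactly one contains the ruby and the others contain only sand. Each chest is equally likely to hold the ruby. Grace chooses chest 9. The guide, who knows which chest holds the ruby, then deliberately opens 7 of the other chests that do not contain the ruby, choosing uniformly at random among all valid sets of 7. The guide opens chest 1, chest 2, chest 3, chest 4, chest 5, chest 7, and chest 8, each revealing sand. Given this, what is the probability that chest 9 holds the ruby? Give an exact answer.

1/9

Consider each possible location of the ruby in turn.
If it is in any of chests 1, 2, 3, 4, 5, 7, and 8 (prior 1/9 each): that chest was opened and seen not to hold the prize — ruled out; weight (1/9)·0 = 0 each.
If it is in chest 6 (prior 1/9): the guide has no choice, probability 1; weight (1/9)·1 = 1/9.
If it is in chest 9 (prior 1/9): the guide has 8 equally likely choices, so probability 1/8; weight (1/9)·(1/8) = 1/72.
The weights sum to 1/8.
So P(the ruby in chest 9 | the guide opened chest 1, chest 2, chest 3, chest 4, chest 5, chest 7, and chest 8) = (1/72) / (1/8) = 1/9.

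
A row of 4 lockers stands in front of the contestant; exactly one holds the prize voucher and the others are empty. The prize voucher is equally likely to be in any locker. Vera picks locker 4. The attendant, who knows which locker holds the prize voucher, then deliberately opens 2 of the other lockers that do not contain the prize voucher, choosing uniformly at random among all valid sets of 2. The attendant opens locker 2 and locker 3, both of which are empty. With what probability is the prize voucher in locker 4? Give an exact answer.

Apply Bayes' rule, conditioning on where the prize voucher actually is.
If it is in locker 1 (prior 1/4): the attendant has no choice, probability 1; weight (1/4)·1 = 1/4.
If it is in either of lockers 2 and 3 (prior 1/4 each): that locker was opened and seen not to hold the prize — ruled out; weight (1/4)·0 = 0 each.
If it is in locker 4 (prior 1/4): the attendant has 3 equally likely choices, so probability 1/3; weight (1/4)·(1/3) = 1/12.
The weights sum to 1/3.
So P(the prize voucher in locker 4 | the attendant opened locker 2 and locker 3) = (1/12) / (1/3) = 1/4.

1/4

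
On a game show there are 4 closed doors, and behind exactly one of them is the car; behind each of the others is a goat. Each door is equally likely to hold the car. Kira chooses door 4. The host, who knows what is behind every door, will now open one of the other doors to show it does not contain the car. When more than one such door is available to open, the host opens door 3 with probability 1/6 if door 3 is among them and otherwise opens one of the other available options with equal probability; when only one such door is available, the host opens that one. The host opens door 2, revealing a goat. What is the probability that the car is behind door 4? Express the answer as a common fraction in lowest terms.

5/21

Condition on the true location of the car.
If it is behind door 1 (prior 1/4): door 3 is available but not opened, probability 5/6; weight (1/4)·(5/6) = 5/24.
If it is behind door 2 (prior 1/4): the host opened door 2, so this case is ruled out; weight (1/4)·0 = 0.
If it is behind door 3 (prior 1/4): door 3 holds the prize so is unavailable; the host chooses uniformly among the 2 others, probability 1/2; weight (1/4)·(1/2) = 1/8.
If it is behind door 4 (prior 1/4): door 3 is available but not opened; door 2 gets probability (1 − 1/6)/2 = 5/12; weight (1/4)·(5/12) = 5/48.
The weights sum to 7/16.
So P(the car behind door 4 | the host opened door 2) = (5/48) / (7/16) = 5/21.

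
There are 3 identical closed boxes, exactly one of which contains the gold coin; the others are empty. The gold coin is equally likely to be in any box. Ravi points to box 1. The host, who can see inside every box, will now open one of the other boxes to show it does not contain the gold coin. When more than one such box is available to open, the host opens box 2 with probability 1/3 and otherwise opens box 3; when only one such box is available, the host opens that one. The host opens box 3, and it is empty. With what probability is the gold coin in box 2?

Consider each possible location of the gold coin in turn.
If it is in box 1 (prior 1/3): box 2 is available but not opened, probability 2/3; weight (1/3)·(2/3) = 2/9.
If it is in box 2 (prior 1/3): only box 3 is available, probability 1; weight (1/3)·1 = 1/3.
If it is in box 3 (prior 1/3): the host opened box 3, so this case is ruled out; weight (1/3)·0 = 0.
The weights sum to 5/9.
So P(the gold coin in box 2 | the host opened box 3) = (1/3) / (5/9) = 3/5.

3/5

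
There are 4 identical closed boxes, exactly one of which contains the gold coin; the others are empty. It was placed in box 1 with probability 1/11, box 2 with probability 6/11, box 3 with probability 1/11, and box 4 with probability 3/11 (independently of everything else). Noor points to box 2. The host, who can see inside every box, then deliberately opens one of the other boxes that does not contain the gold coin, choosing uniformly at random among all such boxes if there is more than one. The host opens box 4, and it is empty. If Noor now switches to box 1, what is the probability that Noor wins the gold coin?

1/6

Condition on the true location of the gold coin.
If it is in either of boxes 1 and 3 (prior 1/11 each): the host has 2 equally likely choices, so probability 1/2; weight (1/11)·(1/2) = 1/22 each.
If it is in box 2 (prior 6/11): the host has 3 equally likely choices, so probability 1/3; weight (6/11)·(1/3) = 2/11.
If it is in box 4 (prior 3/11): the host opened box 4, so this case is ruled out; weight (3/11)·0 = 0.
The weights sum to 3/11.
So P(the gold coin in box 1 | the host opened box 4) = (1/22) / (3/11) = 1/6.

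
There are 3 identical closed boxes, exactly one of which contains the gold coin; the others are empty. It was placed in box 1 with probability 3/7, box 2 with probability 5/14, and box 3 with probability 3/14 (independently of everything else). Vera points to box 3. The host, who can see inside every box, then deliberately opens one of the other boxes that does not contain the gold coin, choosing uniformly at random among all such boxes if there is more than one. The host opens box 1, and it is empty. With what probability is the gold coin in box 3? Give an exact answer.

Consider each possible location of the gold coin in turn.
If it is in box 1 (prior 3/7): the host opened box 1, so this case is ruled out; weight (3/7)·0 = 0.
If it is in box 2 (prior 5/14): the host has no choice, probability 1; weight (5/14)·1 = 5/14.
If it is in box 3 (prior 3/14): the host has 2 equally likely choices, so probability 1/2; weight (3/14)·(1/2) = 3/28.
The weights sum to 13/28.
So P(the gold coin in box 3 | the host opened box 1) = (3/28) / (13/28) = 3/13.

3/13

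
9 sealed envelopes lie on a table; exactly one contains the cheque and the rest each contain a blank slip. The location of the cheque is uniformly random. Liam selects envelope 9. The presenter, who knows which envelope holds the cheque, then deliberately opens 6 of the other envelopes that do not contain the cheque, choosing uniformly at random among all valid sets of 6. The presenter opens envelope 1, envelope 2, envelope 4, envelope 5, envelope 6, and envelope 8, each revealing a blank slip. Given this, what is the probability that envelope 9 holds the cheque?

Apply Bayes' rule, conditioning on where the cheque actually is.
If it is in any of envelopes 1, 2, 4, 5, 6, and 8 (prior 1/9 each): that envelope was opened and seen not to hold the prize — ruled out; weight (1/9)·0 = 0 each.
If it is in either of envelopes 3 and 7 (prior 1/9 each): the presenter has 7 equally likely choices, so probability 1/7; weight (1/9)·(1/7) = 1/63 each.
If it is in envelope 9 (prior 1/9): the presenter has 28 equally likely choices, so probability 1/28; weight (1/9)·(1/28) = 1/252.
The weights sum to 1/28.
So P(the cheque in envelope 9 | the presenter opened envelope 1, envelope 2, envelope 4, envelope 5, envelope 6, and envelope 8) = (1/252) / (1/28) = 1/9.

1/9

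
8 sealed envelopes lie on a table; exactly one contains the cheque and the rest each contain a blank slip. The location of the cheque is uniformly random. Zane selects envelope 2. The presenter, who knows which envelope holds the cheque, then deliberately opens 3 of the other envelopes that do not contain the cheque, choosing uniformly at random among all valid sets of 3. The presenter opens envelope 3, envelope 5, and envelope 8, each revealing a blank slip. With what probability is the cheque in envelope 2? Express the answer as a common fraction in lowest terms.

1/8

Condition on the true location of the cheque.
If it is in any of envelopes 1, 4, 6, and 7 (prior 1/8 each): the presenter has 20 equally likely choices, so probability 1/20; weight (1/8)·(1/20) = 1/160 each.
If it is in envelope 2 (prior 1/8): the presenter has 35 equally likely choices, so probability 1/35; weight (1/8)·(1/35) = 1/280.
If it is in any of envelopes 3, 5, and 8 (prior 1/8 each): that envelope was opened and seen not to hold the prize — ruled out; weight (1/8)·0 = 0 each.
The weights sum to 1/35.
So P(the cheque in envelope 2 | the presenter opened envelope 3, envelope 5, and envelope 8) = (1/280) / (1/35) = 1/8.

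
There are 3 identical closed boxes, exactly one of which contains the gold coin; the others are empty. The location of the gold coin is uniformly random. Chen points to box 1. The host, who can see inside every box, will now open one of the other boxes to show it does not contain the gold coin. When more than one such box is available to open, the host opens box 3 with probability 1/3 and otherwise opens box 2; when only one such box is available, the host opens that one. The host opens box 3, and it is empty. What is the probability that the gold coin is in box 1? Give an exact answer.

1/4

Apply Bayes' rule, conditioning on where the gold coin actually is.
If it is in box 1 (prior 1/3): box 3 is available, opened with probability 1/3; weight (1/3)·(1/3) = 1/9.
If it is in box 2 (prior 1/3): only box 3 is available, probability 1; weight (1/3)·1 = 1/3.
If it is in box 3 (prior 1/3): the host opened box 3, so this case is ruled out; weight (1/3)·0 = 0.
The weights sum to 4/9.
So P(the gold coin in box 1 | the host opened box 3) = (1/9) / (4/9) = 1/4.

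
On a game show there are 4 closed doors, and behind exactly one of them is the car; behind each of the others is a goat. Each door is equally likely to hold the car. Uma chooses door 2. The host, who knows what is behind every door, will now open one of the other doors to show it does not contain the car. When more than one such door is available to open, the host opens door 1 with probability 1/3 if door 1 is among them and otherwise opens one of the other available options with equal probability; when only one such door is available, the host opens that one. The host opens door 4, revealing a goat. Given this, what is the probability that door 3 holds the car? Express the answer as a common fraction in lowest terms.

4/9

Consider each possible location of the car in turn.
If it is behind door 1 (prior 1/4): door 1 holds the prize so is unavailable; the host chooses uniformly among the 2 others, probability 1/2; weight (1/4)·(1/2) = 1/8.
If it is behind door 2 (prior 1/4): door 1 is available but not opened; door 4 gets probability (1 − 1/3)/2 = 1/3; weight (1/4)·(1/3) = 1/12.
If it is behind door 3 (prior 1/4): door 1 is available but not opened, probability 2/3; weight (1/4)·(2/3) = 1/6.
If it is behind door 4 (prior 1/4): the host opened door 4, so this case is ruled out; weight (1/4)·0 = 0.
The weights sum to 3/8.
So P(the car behind door 3 | the host opened door 4) = (1/6) / (3/8) = 4/9.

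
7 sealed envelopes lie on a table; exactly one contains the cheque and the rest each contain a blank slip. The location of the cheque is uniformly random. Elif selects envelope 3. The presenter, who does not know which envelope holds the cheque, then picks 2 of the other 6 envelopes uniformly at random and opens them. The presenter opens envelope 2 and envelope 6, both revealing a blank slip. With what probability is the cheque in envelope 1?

1/5

Because the presenter chose which envelopes to open without knowing where the cheque is, the choice is independent of the prize location. Learning that none of the 2 opened envelopes holds the cheque simply rules out those 2 locations and leaves the remaining 5 envelopes still equally likely by symmetry.
So P(the cheque in envelope 1) = 1/5.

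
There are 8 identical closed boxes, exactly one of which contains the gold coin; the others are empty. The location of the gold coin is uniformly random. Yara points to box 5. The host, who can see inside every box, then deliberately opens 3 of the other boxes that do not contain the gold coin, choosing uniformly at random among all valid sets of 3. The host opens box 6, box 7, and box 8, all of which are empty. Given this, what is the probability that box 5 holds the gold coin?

1/8

Apply Bayes' rule, conditioning on where the gold coin actually is.
If it is in any of boxes 1, 2, 3, and 4 (prior 1/8 each): the host has 20 equally likely choices, so probability 1/20; weight (1/8)·(1/20) = 1/160 each.
If it is in box 5 (prior 1/8): the host has 35 equally likely choices, so probability 1/35; weight (1/8)·(1/35) = 1/280.
If it is in any of boxes 6, 7, and 8 (prior 1/8 each): that box was opened and seen not to hold the prize — ruled out; weight (1/8)·0 = 0 each.
The weights sum to 1/35.
So P(the gold coin in box 5 | the host opened box 6, box 7, and box 8) = (1/280) / (1/35) = 1/8.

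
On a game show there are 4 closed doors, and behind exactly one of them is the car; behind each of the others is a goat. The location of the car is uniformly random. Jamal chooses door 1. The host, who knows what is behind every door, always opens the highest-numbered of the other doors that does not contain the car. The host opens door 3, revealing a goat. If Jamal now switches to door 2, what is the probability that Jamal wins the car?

0

Condition on the true location of the car.
If it is behind either of doors 1 and 2 (prior 1/4 each): the host would have opened door 4 instead, probability 0; weight (1/4)·0 = 0 each.
If it is behind door 3 (prior 1/4): the host opened door 3, so this case is ruled out; weight (1/4)·0 = 0.
If it is behind door 4 (prior 1/4): door 3 is the highest-numbered option available, probability 1; weight (1/4)·1 = 1/4.
The weights sum to 1/4.
So P(the car behind door 2 | the host opened door 3) = 0 / (1/4) = 0.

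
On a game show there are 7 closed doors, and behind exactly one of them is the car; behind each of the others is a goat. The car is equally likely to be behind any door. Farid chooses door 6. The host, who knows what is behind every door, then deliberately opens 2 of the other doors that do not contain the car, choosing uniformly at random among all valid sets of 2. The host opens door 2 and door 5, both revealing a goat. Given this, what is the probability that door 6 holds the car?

1/7

Consider each possible location of the car in turn.
If it is behind any of doors 1, 3, 4, and 7 (prior 1/7 each): the host has 10 equally likely choices, so probability 1/10; weight (1/7)·(1/10) = 1/70 each.
If it is behind either of doors 2 and 5 (prior 1/7 each): that door was opened and seen not to hold the prize — ruled out; weight (1/7)·0 = 0 each.
If it is behind door 6 (prior 1/7): the host has 15 equally likely choices, so probability 1/15; weight (1/7)·(1/15) = 1/105.
The weights sum to 1/15.
So P(the car behind door 6 | the host opened door 2 and door 5) = (1/105) / (1/15) = 1/7.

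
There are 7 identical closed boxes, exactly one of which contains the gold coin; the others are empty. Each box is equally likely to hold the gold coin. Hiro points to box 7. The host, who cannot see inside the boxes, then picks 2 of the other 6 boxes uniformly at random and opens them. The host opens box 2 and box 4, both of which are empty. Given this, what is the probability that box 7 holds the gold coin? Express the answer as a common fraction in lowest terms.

1/5

Condition on the true location of the gold coin.
If it is in any of boxes 1, 3, 5, 6, and 7 (prior 1/7 each): the host picks exactly this set with probability 1/15 regardless, and none is the prize; weight (1/7)·(1/15) = 1/105 each.
If it is in either of boxes 2 and 4 (prior 1/7 each): that box was opened and seen not to hold the prize — ruled out; weight (1/7)·0 = 0 each.
The weights sum to 1/21.
So P(the gold coin in box 7 | the host opened box 2 and box 4) = (1/105) / (1/21) = 1/5.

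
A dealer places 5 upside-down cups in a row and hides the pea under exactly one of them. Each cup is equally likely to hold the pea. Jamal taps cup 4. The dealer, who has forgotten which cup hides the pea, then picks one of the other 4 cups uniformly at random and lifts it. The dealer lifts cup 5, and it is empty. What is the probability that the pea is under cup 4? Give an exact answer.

1/4

Because the dealer chose which cup to lift without knowing where the pea is, the choice is independent of the prize location. Learning that cup 5 does not hold the pea simply rules out that one location and leaves the remaining 4 cups still equally likely by symmetry.
So P(the pea under cup 4) = 1/4.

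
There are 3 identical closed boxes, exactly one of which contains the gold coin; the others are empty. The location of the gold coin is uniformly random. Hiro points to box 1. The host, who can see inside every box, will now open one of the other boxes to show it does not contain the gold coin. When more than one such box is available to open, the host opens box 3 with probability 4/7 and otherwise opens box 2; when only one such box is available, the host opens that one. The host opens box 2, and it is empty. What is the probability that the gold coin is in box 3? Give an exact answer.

Apply Bayes' rule, conditioning on where the gold coin actually is.
If it is in box 1 (prior 1/3): box 3 is available but not opened, probability 3/7; weight (1/3)·(3/7) = 1/7.
If it is in box 2 (prior 1/3): the host opened box 2, so this case is ruled out; weight (1/3)·0 = 0.
If it is in box 3 (prior 1/3): only box 2 is available, probability 1; weight (1/3)·1 = 1/3.
The weights sum to 10/21.
So P(the gold coin in box 3 | the host opened box 2) = (1/3) / (10/21) = 7/10.

7/10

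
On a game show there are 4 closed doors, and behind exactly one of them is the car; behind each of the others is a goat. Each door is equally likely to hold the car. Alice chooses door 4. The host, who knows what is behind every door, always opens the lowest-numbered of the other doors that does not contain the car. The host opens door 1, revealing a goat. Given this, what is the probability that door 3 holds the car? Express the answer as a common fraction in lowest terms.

Consider each possible location of the car in turn.
If it is behind door 1 (prior 1/4): the host opened door 1, so this case is ruled out; weight (1/4)·0 = 0.
If it is behind any of doors 2, 3, and 4 (prior 1/4 each): door 1 is the lowest-numbered option available, probability 1; weight (1/4)·1 = 1/4 each.
The weights sum to 3/4.
So P(the car behind door 3 | the host opened door 1) = (1/4) / (3/4) = 1/3.

1/3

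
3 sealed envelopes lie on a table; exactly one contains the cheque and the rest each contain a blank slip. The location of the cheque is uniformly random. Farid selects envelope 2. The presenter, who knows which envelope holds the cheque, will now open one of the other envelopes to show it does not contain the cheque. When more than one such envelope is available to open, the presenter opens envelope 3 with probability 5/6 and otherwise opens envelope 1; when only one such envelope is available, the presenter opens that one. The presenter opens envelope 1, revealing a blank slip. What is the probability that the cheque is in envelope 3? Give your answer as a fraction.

Apply Bayes' rule, conditioning on where the cheque actually is.
If it is in envelope 1 (prior 1/3): the presenter opened envelope 1, so this case is ruled out; weight (1/3)·0 = 0.
If it is in envelope 2 (prior 1/3): envelope 3 is available but not opened, probability 1/6; weight (1/3)·(1/6) = 1/18.
If it is in envelope 3 (prior 1/3): only envelope 1 is available, probability 1; weight (1/3)·1 = 1/3.
The weights sum to 7/18.
So P(the cheque in envelope 3 | the presenter opened envelope 1) = (1/3) / (7/18) = 6/7.

6/7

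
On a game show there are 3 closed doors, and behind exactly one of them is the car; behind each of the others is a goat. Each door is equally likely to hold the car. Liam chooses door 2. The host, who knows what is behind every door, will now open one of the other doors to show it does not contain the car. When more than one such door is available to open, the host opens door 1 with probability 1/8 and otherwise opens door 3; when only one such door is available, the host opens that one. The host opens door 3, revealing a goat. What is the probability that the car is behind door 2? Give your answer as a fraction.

Consider each possible location of the car in turn.
If it is behind door 1 (prior 1/3): only door 3 is available, probability 1; weight (1/3)·1 = 1/3.
If it is behind door 2 (prior 1/3): door 1 is available but not opened, probability 7/8; weight (1/3)·(7/8) = 7/24.
If it is behind door 3 (prior 1/3): the host opened door 3, so this case is ruled out; weight (1/3)·0 = 0.
The weights sum to 5/8.
So P(the car behind door 2 | the host opened door 3) = (7/24) / (5/8) = 7/15.

7/15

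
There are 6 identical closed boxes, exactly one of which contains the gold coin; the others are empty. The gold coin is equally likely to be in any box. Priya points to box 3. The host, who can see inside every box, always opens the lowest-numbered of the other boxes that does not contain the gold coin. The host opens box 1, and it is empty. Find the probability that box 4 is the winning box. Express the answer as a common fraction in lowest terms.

Apply Bayes' rule, conditioning on where the gold coin actually is.
If it is in box 1 (prior 1/6): the host opened box 1, so this case is ruled out; weight (1/6)·0 = 0.
If it is in any of boxes 2, 3, 4, 5, and 6 (prior 1/6 each): box 1 is the lowest-numbered option available, probability 1; weight (1/6)·1 = 1/6 each.
The weights sum to 5/6.
So P(the gold coin in box 4 | the host opened box 1) = (1/6) / (5/6) = 1/5.

1/5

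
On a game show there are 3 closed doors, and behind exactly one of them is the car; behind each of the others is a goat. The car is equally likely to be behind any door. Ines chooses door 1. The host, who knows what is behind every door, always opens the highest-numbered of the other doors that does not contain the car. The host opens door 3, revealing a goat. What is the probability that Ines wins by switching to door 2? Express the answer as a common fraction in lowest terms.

Condition on the true location of the car.
If it is behind either of doors 1 and 2 (prior 1/3 each): door 3 is the highest-numbered option available, probability 1; weight (1/3)·1 = 1/3 each.
If it is behind door 3 (prior 1/3): the host opened door 3, so this case is ruled out; weight (1/3)·0 = 0.
The weights sum to 2/3.
So P(the car behind door 2 | the host opened door 3) = (1/3) / (2/3) = 1/2.

1/2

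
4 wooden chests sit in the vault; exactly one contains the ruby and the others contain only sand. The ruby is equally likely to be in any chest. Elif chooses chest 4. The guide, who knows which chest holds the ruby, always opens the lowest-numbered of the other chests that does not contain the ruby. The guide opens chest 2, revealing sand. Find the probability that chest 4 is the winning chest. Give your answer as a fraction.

0

Apply Bayes' rule, conditioning on where the ruby actually is.
If it is in chest 1 (prior 1/4): chest 2 is the lowest-numbered option available, probability 1; weight (1/4)·1 = 1/4.
If it is in chest 2 (prior 1/4): the guide opened chest 2, so this case is ruled out; weight (1/4)·0 = 0.
If it is in either of chests 3 and 4 (prior 1/4 each): the guide would have opened chest 1 instead, probability 0; weight (1/4)·0 = 0 each.
The weights sum to 1/4.
So P(the ruby in chest 4 | the guide opened chest 2) = 0 / (1/4) = 0.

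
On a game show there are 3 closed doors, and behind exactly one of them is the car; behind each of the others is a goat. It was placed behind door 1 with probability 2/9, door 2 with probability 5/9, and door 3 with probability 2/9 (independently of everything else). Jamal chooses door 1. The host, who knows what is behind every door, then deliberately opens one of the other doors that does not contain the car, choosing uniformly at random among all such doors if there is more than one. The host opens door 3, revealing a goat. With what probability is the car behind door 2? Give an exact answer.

5/6

Apply Bayes' rule, conditioning on where the car actually is.
If it is behind door 1 (prior 2/9): the host has 2 equally likely choices, so probability 1/2; weight (2/9)·(1/2) = 1/9.
If it is behind door 2 (prior 5/9): the host has no choice, probability 1; weight (5/9)·1 = 5/9.
If it is behind door 3 (prior 2/9): the host opened door 3, so this case is ruled out; weight (2/9)·0 = 0.
The weights sum to 2/3.
So P(the car behind door 2 | the host opened door 3) = (5/9) / (2/3) = 5/6.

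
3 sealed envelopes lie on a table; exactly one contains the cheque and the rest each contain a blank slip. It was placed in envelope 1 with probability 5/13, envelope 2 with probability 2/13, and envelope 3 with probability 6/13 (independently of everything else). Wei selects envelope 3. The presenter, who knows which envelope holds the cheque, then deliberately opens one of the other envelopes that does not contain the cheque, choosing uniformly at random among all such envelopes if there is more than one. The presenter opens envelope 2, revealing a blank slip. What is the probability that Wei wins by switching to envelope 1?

Condition on the true location of the cheque.
If it is in envelope 1 (prior 5/13): the presenter has no choice, probability 1; weight (5/13)·1 = 5/13.
If it is in envelope 2 (prior 2/13): the presenter opened envelope 2, so this case is ruled out; weight (2/13)·0 = 0.
If it is in envelope 3 (prior 6/13): the presenter has 2 equally likely choices, so probability 1/2; weight (6/13)·(1/2) = 3/13.
The weights sum to 8/13.
So P(the cheque in envelope 1 | the presenter opened envelope 2) = (5/13) / (8/13) = 5/8.

5/8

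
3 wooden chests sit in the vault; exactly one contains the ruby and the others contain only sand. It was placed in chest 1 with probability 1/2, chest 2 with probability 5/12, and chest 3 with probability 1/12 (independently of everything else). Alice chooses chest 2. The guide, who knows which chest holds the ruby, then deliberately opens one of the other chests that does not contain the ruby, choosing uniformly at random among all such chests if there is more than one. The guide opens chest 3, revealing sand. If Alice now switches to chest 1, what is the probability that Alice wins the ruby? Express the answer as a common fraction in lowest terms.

Apply Bayes' rule, conditioning on where the ruby actually is.
If it is in chest 1 (prior 1/2): the guide has no choice, probability 1; weight (1/2)·1 = 1/2.
If it is in chest 2 (prior 5/12): the guide has 2 equally likely choices, so probability 1/2; weight (5/12)·(1/2) = 5/24.
If it is in chest 3 (prior 1/12): the guide opened chest 3, so this case is ruled out; weight (1/12)·0 = 0.
The weights sum to 17/24.
So P(the ruby in chest 1 | the guide opened chest 3) = (1/2) / (17/24) = 12/17.

12/17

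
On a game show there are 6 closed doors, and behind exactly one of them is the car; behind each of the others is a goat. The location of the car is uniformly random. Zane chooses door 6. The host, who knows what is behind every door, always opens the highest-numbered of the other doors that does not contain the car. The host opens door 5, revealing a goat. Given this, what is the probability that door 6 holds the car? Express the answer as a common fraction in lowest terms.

1/5

Apply Bayes' rule, conditioning on where the car actually is.
If it is behind any of doors 1, 2, 3, 4, and 6 (prior 1/6 each): door 5 is the highest-numbered option available, probability 1; weight (1/6)·1 = 1/6 each.
If it is behind door 5 (prior 1/6): the host opened door 5, so this case is ruled out; weight (1/6)·0 = 0.
The weights sum to 5/6.
So P(the car behind door 6 | the host opened door 5) = (1/6) / (5/6) = 1/5.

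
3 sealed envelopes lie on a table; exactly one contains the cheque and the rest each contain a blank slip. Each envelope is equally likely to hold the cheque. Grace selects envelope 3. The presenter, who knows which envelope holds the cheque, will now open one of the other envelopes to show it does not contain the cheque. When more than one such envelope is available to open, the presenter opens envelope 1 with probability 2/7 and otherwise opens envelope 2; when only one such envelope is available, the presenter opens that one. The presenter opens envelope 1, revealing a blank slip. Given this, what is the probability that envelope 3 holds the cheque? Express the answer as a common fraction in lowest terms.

2/9

Apply Bayes' rule, conditioning on where the cheque actually is.
If it is in envelope 1 (prior 1/3): the presenter opened envelope 1, so this case is ruled out; weight (1/3)·0 = 0.
If it is in envelope 2 (prior 1/3): only envelope 1 is available, probability 1; weight (1/3)·1 = 1/3.
If it is in envelope 3 (prior 1/3): envelope 1 is available, opened with probability 2/7; weight (1/3)·(2/7) = 2/21.
The weights sum to 3/7.
So P(the cheque in envelope 3 | the presenter opened envelope 1) = (2/21) / (3/7) = 2/9.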